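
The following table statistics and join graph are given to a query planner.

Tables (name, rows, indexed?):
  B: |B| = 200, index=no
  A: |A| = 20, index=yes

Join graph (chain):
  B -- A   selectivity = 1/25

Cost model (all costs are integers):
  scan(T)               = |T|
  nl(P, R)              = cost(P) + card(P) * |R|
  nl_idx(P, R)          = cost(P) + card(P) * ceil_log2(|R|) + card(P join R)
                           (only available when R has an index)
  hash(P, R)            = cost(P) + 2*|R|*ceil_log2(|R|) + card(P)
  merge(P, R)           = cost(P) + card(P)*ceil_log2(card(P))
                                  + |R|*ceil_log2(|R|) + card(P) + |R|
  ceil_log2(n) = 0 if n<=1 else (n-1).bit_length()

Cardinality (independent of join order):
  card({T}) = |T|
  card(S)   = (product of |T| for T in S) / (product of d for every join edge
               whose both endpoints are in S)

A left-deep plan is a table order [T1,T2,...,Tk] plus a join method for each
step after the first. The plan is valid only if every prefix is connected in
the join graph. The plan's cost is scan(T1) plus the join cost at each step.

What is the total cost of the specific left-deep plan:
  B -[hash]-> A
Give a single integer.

step 1: scan B: cost=200, card=200
step 2: join A via hash
    card(P join A) = 200*20/(25) = 160
    cost = 200 + 2*20*5 + 200 = 600

600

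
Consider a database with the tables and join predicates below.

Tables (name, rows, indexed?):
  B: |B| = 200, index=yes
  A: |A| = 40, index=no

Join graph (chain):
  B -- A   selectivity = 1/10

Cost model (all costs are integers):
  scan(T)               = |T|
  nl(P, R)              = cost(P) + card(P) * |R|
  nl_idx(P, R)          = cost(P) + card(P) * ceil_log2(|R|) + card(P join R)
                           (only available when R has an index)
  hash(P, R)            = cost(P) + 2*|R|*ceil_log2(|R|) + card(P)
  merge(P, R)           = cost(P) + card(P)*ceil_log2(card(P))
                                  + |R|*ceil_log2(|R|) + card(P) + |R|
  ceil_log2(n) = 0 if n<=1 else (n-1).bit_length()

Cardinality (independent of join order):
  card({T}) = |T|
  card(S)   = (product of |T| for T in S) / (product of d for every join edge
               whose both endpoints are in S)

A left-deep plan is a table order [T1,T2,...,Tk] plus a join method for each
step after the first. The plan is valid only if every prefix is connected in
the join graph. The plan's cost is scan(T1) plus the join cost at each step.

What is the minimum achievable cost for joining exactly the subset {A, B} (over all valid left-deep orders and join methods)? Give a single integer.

Selinger DP over subsets of {A,B}:
  {B}: scan cost=200, card=200
  {A}: scan cost=40, card=40
  {AB}: card=800; try (A,hash)→880, (B,nl_idx)→1160, (B,merge)→2120, (A,merge)→2280, (B,hash)→3280, (B,nl)→8040 …(+1); best=880 via (A,hash)

880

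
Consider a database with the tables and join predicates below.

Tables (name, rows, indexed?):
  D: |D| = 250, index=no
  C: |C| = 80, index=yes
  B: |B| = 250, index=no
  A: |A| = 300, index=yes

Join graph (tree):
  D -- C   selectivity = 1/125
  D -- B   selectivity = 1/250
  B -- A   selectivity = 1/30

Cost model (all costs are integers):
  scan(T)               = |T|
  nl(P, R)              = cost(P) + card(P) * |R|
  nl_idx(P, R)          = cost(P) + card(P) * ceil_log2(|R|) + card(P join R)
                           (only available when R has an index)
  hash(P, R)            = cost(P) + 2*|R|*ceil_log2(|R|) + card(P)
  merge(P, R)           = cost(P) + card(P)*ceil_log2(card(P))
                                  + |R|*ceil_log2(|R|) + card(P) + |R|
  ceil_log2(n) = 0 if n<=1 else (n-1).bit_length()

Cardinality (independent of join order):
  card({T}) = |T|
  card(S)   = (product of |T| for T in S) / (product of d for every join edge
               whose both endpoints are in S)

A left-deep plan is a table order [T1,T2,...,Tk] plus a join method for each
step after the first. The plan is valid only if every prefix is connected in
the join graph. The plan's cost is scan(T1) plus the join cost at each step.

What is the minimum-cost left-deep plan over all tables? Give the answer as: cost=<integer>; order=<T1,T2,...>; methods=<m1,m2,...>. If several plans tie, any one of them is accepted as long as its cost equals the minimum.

cost=8350; order=D,C,B,A; methods=hash,merge,nl_idx

Selinger DP (subsets sized 1..n):
  {D}: scan cost=250, card=250
  {C}: scan cost=80, card=80
  {B}: scan cost=250, card=250
  {A}: scan cost=300, card=300
  {CD}: card=160; try (C,hash)→1620, (C,nl_idx)→2160, (D,merge)→2970, (C,merge)→3140, (D,hash)→4160, (D,nl)→20080 …(+1); best=1620 via (C,hash)
  {BD}: card=250; try (D,hash)→4500, (B,hash)→4500, (D,merge)→4750, (B,merge)→4750, (D,nl)→62750, (B,nl)→62750; best=4500 via (D,hash)
  {AB}: card=2500; try (B,hash)→4600, (A,nl_idx)→5000, (A,merge)→5500, (B,merge)→5550, (A,hash)→5900, (A,nl)→75250 …(+1); best=4600 via (B,hash)
  {BCD}: card=160; try (B,merge)→5310, (B,hash)→5780, (C,hash)→5870, (C,nl_idx)→6410, (C,merge)→7390, (C,nl)→24500 …(+1); best=5310 via (B,merge)
  {ABD}: card=2500; try (A,nl_idx)→9250, (A,merge)→9750, (A,hash)→10150, (D,hash)→11100, (D,merge)→39350, (A,nl)→79500 …(+1); best=9250 via (A,nl_idx)
  {ABCD}: card=1600; try (A,nl_idx)→8350, (A,merge)→9750, (A,hash)→10870, (C,hash)→12870, (C,nl_idx)→28350, (C,merge)→42390 …(+2); best=8350 via (A,nl_idx)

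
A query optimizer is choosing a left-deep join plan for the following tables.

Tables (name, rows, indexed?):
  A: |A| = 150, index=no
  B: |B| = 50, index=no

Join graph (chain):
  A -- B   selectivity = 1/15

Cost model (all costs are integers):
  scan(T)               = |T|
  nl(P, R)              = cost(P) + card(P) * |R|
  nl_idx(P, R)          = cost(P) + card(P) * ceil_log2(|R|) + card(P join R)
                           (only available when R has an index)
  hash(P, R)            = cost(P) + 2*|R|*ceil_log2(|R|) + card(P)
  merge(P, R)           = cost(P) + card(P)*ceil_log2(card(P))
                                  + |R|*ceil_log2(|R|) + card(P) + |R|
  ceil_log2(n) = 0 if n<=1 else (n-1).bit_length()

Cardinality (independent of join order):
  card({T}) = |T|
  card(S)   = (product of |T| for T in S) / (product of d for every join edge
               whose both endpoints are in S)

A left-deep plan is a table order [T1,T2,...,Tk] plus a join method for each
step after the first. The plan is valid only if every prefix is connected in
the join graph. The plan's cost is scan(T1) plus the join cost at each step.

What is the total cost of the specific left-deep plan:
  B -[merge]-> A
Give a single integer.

step 1: scan B: cost=50, card=50
step 2: join A via merge
    card(P join A) = 50*150/(15) = 500
    cost = 50 + 50*6 + 150*8 + 50 + 150 = 1750

1750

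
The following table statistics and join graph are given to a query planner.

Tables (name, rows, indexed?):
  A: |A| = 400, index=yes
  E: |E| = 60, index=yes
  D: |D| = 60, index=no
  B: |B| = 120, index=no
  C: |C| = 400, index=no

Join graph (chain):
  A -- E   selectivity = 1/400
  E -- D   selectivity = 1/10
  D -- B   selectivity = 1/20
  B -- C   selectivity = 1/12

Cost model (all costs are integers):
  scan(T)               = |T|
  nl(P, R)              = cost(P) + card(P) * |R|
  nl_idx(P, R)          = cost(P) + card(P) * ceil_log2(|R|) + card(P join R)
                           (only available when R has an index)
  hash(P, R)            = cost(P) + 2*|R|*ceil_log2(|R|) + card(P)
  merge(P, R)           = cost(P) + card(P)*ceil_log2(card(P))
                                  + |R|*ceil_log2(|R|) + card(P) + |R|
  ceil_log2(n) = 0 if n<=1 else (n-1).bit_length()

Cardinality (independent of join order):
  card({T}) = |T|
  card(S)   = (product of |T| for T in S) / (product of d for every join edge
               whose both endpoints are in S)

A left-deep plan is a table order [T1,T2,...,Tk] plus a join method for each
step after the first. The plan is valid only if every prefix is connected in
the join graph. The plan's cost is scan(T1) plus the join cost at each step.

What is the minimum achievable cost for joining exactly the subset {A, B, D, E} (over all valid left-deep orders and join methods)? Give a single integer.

3480

Selinger DP over subsets of {A,B,D,E}:
  {A}: scan cost=400, card=400
  {E}: scan cost=60, card=60
  {D}: scan cost=60, card=60
  {B}: scan cost=120, card=120
  {AE}: card=60; try (A,nl_idx)→660, (E,hash)→1520, (E,nl_idx)→2860, (A,merge)→4480, (E,merge)→4820, (A,hash)→7320 …(+2); best=660 via (A,nl_idx)
  {DE}: card=360; try (E,nl_idx)→780, (E,hash)→840, (D,hash)→840, (E,merge)→900, (D,merge)→900, (E,nl)→3660 …(+1); best=780 via (E,nl_idx)
  {BD}: card=360; try (D,hash)→960, (B,merge)→1440, (D,merge)→1500, (B,hash)→1800, (B,nl)→7260, (D,nl)→7320; best=960 via (D,hash)
  {ADE}: card=360; try (D,hash)→1440, (D,merge)→1500, (D,nl)→4260, (A,nl_idx)→4380, (A,hash)→8340, (A,merge)→8380 …(+1); best=1440 via (D,hash)
  {BDE}: card=2160; try (E,hash)→2040, (B,hash)→2820, (E,merge)→4980, (E,nl_idx)→5280, (B,merge)→5340, (E,nl)→22560 …(+1); best=2040 via (E,hash)
  {ABDE}: card=2160; try (B,hash)→3480, (B,merge)→6000, (A,hash)→11400, (A,nl_idx)→23640, (A,merge)→34120, (B,nl)→44640 …(+1); best=3480 via (B,hash)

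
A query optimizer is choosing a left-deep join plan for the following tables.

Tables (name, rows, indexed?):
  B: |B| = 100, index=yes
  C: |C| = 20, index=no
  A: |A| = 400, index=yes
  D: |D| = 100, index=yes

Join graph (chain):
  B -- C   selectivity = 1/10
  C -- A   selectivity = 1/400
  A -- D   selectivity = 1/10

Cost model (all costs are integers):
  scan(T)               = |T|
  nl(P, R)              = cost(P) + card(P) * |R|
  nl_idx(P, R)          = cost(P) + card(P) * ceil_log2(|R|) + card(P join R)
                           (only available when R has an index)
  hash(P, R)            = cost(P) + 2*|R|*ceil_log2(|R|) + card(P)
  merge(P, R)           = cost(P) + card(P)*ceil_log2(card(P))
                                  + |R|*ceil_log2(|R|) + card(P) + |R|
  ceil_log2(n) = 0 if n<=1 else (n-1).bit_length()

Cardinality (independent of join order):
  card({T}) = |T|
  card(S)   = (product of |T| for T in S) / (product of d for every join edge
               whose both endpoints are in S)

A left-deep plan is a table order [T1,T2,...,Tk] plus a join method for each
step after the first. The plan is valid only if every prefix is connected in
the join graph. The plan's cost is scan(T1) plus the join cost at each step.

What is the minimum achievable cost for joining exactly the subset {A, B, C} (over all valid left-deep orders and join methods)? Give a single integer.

560

Selinger DP over subsets of {A,B,C}:
  {B}: scan cost=100, card=100
  {C}: scan cost=20, card=20
  {A}: scan cost=400, card=400
  {BC}: card=200; try (B,nl_idx)→360, (C,hash)→400, (B,merge)→940, (C,merge)→1020, (B,hash)→1440, (B,nl)→2020 …(+1); best=360 via (B,nl_idx)
  {AC}: card=20; try (A,nl_idx)→220, (C,hash)→1000, (A,merge)→4140, (C,merge)→4520, (A,hash)→7240, (A,nl)→8020 …(+1); best=220 via (A,nl_idx)
  {ABC}: card=200; try (B,nl_idx)→560, (B,merge)→1140, (B,hash)→1640, (B,nl)→2220, (A,nl_idx)→2360, (A,merge)→6160 …(+2); best=560 via (B,nl_idx)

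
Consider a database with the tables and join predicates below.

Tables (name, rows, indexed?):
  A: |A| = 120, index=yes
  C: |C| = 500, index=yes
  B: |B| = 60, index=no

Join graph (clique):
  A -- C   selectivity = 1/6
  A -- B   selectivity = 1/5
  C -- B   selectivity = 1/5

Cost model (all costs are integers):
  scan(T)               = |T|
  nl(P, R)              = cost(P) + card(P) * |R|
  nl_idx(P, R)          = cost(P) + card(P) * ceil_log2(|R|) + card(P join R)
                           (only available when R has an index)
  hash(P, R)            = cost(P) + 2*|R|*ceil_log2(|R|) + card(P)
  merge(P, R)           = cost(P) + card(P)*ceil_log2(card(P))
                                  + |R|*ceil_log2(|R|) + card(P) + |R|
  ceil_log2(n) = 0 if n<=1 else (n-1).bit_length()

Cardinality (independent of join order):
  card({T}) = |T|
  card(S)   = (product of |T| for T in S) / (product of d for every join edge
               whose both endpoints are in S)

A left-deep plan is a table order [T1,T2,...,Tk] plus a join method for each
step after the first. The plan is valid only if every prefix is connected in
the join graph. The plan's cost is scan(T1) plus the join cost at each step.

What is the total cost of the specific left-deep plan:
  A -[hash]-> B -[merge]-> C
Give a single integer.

23240

step 1: scan A: cost=120, card=120
step 2: join B via hash
    card(P join B) = 120*60/(5) = 1440
    cost = 120 + 2*60*6 + 120 = 960
step 3: join C via merge
    card(P join C) = 1440*500/(6*5) = 24000
    cost = 960 + 1440*11 + 500*9 + 1440 + 500 = 23240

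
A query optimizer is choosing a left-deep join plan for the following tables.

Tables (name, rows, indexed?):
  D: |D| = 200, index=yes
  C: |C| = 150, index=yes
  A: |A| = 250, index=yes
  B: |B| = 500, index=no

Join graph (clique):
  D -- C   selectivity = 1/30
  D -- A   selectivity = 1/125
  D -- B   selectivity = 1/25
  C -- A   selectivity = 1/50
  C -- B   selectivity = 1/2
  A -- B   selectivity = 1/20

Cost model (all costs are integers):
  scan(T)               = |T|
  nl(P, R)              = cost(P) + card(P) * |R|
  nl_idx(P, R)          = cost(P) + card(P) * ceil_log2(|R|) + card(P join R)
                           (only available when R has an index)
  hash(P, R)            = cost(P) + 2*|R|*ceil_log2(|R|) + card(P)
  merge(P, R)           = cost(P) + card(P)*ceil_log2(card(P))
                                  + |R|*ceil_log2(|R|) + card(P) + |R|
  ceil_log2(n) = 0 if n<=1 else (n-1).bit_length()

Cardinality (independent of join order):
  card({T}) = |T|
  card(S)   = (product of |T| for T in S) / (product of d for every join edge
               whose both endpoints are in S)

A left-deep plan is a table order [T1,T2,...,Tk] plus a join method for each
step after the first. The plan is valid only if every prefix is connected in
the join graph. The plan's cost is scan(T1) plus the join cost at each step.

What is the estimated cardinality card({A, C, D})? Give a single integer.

Tables in S: A(250), C(150), D(200)
Edges inside S: D-C(d=30), D-A(d=125), C-A(d=50)
numerator = 250 * 150 * 200 = 7500000
denominator = 30 * 125 * 50 = 187500
card(S) = 7500000 / 187500 = 40

40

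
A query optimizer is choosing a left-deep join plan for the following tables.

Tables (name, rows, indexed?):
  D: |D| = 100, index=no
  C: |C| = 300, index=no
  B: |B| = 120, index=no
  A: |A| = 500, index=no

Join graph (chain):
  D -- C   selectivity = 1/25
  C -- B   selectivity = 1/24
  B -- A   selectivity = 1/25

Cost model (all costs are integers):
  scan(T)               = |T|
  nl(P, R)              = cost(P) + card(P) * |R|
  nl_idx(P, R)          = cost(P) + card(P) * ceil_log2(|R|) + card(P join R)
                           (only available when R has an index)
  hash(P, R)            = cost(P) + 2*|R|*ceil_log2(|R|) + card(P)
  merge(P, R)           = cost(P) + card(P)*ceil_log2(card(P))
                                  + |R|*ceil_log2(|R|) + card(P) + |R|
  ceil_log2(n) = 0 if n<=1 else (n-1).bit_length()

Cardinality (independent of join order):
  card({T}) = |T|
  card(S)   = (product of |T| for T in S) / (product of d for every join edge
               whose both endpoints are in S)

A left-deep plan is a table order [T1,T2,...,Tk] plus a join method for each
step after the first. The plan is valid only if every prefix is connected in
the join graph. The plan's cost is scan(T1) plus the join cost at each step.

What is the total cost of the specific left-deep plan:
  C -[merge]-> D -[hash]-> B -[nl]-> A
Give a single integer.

3006980

step 1: scan C: cost=300, card=300
step 2: join D via merge
    card(P join D) = 300*100/(25) = 1200
    cost = 300 + 300*9 + 100*7 + 300 + 100 = 4100
step 3: join B via hash
    card(P join B) = 1200*120/(24) = 6000
    cost = 4100 + 2*120*7 + 1200 = 6980
step 4: join A via nl
    card(P join A) = 6000*500/(25) = 120000
    cost = 6980 + 6000*500 = 3006980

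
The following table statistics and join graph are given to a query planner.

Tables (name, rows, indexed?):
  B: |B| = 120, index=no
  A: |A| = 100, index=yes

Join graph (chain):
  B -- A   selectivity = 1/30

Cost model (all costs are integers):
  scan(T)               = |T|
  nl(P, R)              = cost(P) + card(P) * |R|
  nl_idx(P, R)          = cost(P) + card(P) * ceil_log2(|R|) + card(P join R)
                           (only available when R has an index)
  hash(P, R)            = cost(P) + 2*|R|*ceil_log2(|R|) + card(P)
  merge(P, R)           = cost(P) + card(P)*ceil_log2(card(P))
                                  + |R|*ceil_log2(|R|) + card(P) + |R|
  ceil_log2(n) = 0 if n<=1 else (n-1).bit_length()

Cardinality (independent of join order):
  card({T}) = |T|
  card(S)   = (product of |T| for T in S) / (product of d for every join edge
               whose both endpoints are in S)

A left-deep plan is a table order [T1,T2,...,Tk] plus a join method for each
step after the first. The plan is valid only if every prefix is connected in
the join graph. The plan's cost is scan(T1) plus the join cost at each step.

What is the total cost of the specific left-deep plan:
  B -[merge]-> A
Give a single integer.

step 1: scan B: cost=120, card=120
step 2: join A via merge
    card(P join A) = 120*100/(30) = 400
    cost = 120 + 120*7 + 100*7 + 120 + 100 = 1880

1880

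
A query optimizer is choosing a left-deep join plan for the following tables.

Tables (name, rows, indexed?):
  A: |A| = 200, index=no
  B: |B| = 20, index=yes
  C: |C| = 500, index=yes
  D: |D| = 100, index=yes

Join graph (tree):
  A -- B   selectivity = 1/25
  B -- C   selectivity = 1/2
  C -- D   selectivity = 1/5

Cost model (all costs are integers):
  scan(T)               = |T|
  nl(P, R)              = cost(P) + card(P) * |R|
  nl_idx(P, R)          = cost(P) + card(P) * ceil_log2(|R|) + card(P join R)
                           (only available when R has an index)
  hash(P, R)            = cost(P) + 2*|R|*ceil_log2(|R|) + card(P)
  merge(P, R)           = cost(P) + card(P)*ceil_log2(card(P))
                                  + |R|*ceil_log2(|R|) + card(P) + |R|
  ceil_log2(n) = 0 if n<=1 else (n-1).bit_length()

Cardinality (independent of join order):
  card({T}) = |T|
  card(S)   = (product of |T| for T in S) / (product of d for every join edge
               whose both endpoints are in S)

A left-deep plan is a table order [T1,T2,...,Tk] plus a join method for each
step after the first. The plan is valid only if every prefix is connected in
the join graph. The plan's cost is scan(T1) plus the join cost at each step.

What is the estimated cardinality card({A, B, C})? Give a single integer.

Tables in S: A(200), B(20), C(500)
Edges inside S: A-B(d=25), B-C(d=2)
numerator = 200 * 20 * 500 = 2000000
denominator = 25 * 2 = 50
card(S) = 2000000 / 50 = 40000

40000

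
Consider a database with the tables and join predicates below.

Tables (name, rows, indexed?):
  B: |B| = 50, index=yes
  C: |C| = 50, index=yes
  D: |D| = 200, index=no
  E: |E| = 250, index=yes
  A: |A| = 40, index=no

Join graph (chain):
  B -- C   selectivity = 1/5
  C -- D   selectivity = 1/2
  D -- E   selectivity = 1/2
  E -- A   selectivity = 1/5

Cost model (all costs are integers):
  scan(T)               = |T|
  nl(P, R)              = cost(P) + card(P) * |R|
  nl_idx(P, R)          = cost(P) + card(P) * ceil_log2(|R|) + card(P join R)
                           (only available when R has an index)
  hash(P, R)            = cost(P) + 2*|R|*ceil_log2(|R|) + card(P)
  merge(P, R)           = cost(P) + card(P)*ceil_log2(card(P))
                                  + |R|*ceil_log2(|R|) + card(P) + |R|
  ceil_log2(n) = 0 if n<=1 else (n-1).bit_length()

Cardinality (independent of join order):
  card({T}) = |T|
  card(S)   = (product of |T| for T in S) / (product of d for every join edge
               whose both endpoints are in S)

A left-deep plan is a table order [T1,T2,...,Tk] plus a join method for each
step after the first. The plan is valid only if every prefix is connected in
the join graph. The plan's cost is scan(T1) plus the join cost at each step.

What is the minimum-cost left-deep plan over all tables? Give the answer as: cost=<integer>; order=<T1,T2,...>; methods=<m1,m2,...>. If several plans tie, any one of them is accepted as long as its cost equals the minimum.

Selinger DP (subsets sized 1..n):
  {B}: scan cost=50, card=50
  {C}: scan cost=50, card=50
  {D}: scan cost=200, card=200
  {E}: scan cost=250, card=250
  {A}: scan cost=40, card=40
  {BC}: card=500; try (C,hash)→700, (B,hash)→700, (C,merge)→750, (B,merge)→750, (C,nl_idx)→850, (B,nl_idx)→850 …(+2); best=700 via (C,hash)
  {CD}: card=5000; try (C,hash)→1000, (D,merge)→2200, (C,merge)→2350, (D,hash)→3300, (C,nl_idx)→6400, (D,nl)→10050 …(+1); best=1000 via (C,hash)
  {DE}: card=25000; try (D,hash)→3700, (E,merge)→4250, (D,merge)→4300, (E,hash)→4400, (E,nl_idx)→26800, (E,nl)→50200 …(+1); best=3700 via (D,hash)
  {AE}: card=2000; try (A,hash)→980, (E,nl_idx)→2360, (E,merge)→2570, (A,merge)→2780, (E,hash)→4080, (E,nl)→10040 …(+1); best=980 via (A,hash)
  {BCD}: card=50000; try (D,hash)→4400, (B,hash)→6600, (D,merge)→7500, (B,merge)→71350, (B,nl_idx)→81000, (D,nl)→100700 …(+1); best=4400 via (D,hash)
  {CDE}: card=625000; try (E,hash)→10000, (C,hash)→29300, (E,merge)→73250, (C,merge)→404050, (E,nl_idx)→666000, (C,nl_idx)→778700 …(+2); best=10000 via (E,hash)
  {ADE}: card=200000; try (D,hash)→6180, (D,merge)→26780, (A,hash)→29180, (D,nl)→400980, (A,merge)→403980, (A,nl)→1003700; best=6180 via (D,hash)
  {BCDE}: card=6250000; try (E,hash)→58400, (B,hash)→635600, (E,merge)→856650, (E,nl_idx)→6654400, (B,nl_idx)→10010000, (E,nl)→12504400 …(+2); best=58400 via (E,hash)
  {ACDE}: card=5000000; try (C,hash)→206780, (A,hash)→635480, (C,merge)→3806530, (C,nl_idx)→6206180, (C,nl)→10006180, (A,merge)→13135280 …(+1); best=206780 via (C,hash)
  {ABCDE}: card=50000000; try (B,hash)→5207380, (A,hash)→6308880, (B,nl_idx)→80206780, (B,merge)→120207130, (A,merge)→150058680, (A,nl)→250058400 …(+1); best=5207380 via (B,hash)

cost=5207380; order=E,A,D,C,B; methods=hash,hash,hash,hash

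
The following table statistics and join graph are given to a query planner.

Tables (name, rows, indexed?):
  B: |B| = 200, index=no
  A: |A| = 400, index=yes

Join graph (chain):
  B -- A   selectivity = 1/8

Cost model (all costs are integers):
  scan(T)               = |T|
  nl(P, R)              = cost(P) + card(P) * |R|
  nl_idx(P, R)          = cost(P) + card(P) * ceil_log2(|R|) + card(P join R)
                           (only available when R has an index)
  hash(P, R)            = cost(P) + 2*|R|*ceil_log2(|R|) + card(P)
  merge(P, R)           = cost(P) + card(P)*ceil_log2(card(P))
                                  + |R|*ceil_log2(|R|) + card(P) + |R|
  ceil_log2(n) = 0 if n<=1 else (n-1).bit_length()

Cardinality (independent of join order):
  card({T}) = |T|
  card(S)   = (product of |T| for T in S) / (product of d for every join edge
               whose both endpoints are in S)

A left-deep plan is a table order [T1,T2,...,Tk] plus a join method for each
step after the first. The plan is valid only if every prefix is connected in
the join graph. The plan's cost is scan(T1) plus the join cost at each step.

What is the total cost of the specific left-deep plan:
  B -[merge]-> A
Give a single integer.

step 1: scan B: cost=200, card=200
step 2: join A via merge
    card(P join A) = 200*400/(8) = 10000
    cost = 200 + 200*8 + 400*9 + 200 + 400 = 6000

6000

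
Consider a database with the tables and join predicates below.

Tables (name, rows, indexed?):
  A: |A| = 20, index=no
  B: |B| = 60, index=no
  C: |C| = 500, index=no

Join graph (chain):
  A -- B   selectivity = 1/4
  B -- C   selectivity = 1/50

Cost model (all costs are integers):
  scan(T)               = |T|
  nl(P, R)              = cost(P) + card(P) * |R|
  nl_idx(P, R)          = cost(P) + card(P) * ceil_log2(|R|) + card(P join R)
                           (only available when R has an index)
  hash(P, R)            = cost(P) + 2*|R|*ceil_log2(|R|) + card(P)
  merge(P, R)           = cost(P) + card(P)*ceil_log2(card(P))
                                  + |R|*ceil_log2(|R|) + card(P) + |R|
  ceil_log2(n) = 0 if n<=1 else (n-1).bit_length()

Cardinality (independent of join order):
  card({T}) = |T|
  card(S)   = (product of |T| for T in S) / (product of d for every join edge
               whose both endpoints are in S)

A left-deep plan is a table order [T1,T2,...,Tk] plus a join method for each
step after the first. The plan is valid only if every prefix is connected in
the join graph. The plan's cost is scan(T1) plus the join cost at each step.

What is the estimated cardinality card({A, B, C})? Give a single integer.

3000

Tables in S: A(20), B(60), C(500)
Edges inside S: A-B(d=4), B-C(d=50)
numerator = 20 * 60 * 500 = 600000
denominator = 4 * 50 = 200
card(S) = 600000 / 200 = 3000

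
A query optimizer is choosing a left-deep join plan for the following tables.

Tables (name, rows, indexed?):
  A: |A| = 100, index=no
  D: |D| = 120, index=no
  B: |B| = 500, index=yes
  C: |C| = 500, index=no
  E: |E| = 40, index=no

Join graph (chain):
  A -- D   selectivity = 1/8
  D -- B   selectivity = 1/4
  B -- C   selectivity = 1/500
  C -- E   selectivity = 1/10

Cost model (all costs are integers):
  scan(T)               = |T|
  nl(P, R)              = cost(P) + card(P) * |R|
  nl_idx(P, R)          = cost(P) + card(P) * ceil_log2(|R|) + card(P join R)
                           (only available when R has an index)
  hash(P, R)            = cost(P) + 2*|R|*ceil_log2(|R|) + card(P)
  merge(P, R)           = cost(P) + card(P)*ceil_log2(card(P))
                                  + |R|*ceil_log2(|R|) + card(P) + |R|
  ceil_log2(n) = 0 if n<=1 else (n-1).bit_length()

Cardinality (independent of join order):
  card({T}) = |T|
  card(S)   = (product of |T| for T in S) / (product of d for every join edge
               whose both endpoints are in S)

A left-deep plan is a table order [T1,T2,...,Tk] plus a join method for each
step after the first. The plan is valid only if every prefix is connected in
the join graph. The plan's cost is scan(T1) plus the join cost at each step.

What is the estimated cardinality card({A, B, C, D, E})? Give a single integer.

750000

Tables in S: A(100), B(500), C(500), D(120), E(40)
Edges inside S: A-D(d=8), D-B(d=4), B-C(d=500), C-E(d=10)
numerator = 100 * 500 * 500 * 120 * 40 = 120000000000
denominator = 8 * 4 * 500 * 10 = 160000
card(S) = 120000000000 / 160000 = 750000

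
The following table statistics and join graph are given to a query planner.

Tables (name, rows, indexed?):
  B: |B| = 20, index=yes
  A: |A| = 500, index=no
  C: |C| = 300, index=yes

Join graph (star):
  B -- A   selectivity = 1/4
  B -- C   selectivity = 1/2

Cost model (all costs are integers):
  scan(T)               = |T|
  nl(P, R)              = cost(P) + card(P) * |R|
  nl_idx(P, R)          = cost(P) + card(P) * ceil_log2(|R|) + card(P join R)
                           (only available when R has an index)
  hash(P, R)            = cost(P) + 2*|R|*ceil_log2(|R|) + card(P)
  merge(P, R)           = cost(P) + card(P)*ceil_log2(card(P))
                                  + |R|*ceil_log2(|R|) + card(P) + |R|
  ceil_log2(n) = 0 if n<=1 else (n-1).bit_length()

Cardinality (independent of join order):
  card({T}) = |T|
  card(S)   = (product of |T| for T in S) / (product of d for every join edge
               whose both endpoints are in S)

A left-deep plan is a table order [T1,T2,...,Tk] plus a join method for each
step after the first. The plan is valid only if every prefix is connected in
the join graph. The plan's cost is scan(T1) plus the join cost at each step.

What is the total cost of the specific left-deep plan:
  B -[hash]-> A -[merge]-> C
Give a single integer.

step 1: scan B: cost=20, card=20
step 2: join A via hash
    card(P join A) = 20*500/(4) = 2500
    cost = 20 + 2*500*9 + 20 = 9040
step 3: join C via merge
    card(P join C) = 2500*300/(2) = 375000
    cost = 9040 + 2500*12 + 300*9 + 2500 + 300 = 44540

44540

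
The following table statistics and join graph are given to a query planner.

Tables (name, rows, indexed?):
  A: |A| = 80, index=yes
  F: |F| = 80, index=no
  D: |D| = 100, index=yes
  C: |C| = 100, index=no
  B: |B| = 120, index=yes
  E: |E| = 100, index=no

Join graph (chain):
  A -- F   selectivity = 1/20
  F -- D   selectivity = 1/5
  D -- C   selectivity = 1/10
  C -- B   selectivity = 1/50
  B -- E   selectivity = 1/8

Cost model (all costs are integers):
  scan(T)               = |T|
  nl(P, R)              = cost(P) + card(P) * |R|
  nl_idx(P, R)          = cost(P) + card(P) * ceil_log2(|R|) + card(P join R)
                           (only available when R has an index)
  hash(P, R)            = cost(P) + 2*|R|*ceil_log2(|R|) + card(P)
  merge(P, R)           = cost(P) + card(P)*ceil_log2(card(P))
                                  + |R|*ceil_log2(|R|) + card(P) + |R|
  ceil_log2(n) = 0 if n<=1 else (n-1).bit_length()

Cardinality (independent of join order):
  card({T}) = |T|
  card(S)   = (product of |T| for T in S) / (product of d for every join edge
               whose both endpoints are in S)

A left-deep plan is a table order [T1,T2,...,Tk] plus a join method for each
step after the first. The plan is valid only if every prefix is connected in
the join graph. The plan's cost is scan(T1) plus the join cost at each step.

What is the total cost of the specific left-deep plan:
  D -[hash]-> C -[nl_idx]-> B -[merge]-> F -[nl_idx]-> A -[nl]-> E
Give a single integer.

step 1: scan D: cost=100, card=100
step 2: join C via hash
    card(P join C) = 100*100/(10) = 1000
    cost = 100 + 2*100*7 + 100 = 1600
step 3: join B via nl_idx
    card(P join B) = 1000*120/(50) = 2400
    cost = 1600 + 1000*7 + 2400 = 11000
step 4: join F via merge
    card(P join F) = 2400*80/(5) = 38400
    cost = 11000 + 2400*12 + 80*7 + 2400 + 80 = 42840
step 5: join A via nl_idx
    card(P join A) = 38400*80/(20) = 153600
    cost = 42840 + 38400*7 + 153600 = 465240
step 6: join E via nl
    card(P join E) = 153600*100/(8) = 1920000
    cost = 465240 + 153600*100 = 15825240

15825240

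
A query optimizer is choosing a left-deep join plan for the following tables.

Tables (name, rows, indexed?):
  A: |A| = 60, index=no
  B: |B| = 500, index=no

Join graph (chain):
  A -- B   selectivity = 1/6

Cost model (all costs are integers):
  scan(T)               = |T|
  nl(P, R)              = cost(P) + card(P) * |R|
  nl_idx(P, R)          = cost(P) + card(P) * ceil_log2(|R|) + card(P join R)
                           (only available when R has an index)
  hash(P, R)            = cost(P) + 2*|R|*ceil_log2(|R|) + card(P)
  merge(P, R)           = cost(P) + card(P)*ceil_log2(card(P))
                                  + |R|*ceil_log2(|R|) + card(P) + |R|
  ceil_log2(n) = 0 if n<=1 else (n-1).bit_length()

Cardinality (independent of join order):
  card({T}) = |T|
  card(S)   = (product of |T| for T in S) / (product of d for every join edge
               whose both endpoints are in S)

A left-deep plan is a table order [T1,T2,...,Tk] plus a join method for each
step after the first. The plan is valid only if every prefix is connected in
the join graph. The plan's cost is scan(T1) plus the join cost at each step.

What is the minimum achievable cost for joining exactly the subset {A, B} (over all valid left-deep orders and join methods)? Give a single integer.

Selinger DP over subsets of {A,B}:
  {A}: scan cost=60, card=60
  {B}: scan cost=500, card=500
  {AB}: card=5000; try (A,hash)→1720, (B,merge)→5480, (A,merge)→5920, (B,hash)→9120, (B,nl)→30060, (A,nl)→30500; best=1720 via (A,hash)

1720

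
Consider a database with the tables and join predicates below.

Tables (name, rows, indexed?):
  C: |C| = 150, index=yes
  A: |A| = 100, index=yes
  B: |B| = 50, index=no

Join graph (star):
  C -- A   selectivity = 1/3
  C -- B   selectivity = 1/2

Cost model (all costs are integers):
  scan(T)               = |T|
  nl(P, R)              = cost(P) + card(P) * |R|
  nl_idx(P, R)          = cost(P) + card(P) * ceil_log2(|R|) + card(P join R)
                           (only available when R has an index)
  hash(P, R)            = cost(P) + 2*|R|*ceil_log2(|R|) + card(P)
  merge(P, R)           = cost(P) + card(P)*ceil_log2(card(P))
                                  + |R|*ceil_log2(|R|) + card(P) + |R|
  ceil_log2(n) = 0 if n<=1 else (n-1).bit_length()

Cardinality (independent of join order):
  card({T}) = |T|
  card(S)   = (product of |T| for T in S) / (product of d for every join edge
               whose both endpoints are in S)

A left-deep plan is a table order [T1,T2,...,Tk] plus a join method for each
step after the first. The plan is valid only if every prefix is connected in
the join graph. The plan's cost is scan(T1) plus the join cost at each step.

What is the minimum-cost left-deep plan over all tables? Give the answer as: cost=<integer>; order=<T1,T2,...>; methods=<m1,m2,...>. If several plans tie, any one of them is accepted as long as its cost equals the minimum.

Selinger DP (subsets sized 1..n):
  {C}: scan cost=150, card=150
  {A}: scan cost=100, card=100
  {B}: scan cost=50, card=50
  {AC}: card=5000; try (A,hash)→1700, (C,merge)→2250, (A,merge)→2300, (C,hash)→2600, (C,nl_idx)→5900, (A,nl_idx)→6200 …(+2); best=1700 via (A,hash)
  {BC}: card=3750; try (B,hash)→900, (C,merge)→1750, (B,merge)→1850, (C,hash)→2500, (C,nl_idx)→4200, (C,nl)→7550 …(+1); best=900 via (B,hash)
  {ABC}: card=125000; try (A,hash)→6050, (B,hash)→7300, (A,merge)→50450, (B,merge)→72050, (A,nl_idx)→152150, (B,nl)→251700 …(+1); best=6050 via (A,hash)

cost=6050; order=C,B,A; methods=hash,hash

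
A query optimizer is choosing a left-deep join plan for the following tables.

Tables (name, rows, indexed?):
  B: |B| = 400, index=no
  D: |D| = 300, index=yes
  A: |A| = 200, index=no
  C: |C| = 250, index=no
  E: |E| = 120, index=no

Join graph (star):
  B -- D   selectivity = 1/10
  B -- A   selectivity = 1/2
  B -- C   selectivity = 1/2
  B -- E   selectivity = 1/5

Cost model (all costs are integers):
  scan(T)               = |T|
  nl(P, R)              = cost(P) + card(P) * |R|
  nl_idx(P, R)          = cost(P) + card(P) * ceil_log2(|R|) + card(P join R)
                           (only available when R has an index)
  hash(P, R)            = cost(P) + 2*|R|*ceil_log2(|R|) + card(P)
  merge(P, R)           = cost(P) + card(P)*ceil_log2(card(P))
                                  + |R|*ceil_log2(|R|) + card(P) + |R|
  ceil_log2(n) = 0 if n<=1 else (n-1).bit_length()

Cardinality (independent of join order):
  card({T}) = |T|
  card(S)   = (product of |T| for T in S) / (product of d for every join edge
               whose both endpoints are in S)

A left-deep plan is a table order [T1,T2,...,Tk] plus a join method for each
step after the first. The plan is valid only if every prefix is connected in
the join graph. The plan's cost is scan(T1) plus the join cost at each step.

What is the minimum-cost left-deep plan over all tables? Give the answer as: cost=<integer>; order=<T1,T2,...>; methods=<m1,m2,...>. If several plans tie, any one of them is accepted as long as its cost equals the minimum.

Selinger DP (subsets sized 1..n):
  {B}: scan cost=400, card=400
  {D}: scan cost=300, card=300
  {A}: scan cost=200, card=200
  {C}: scan cost=250, card=250
  {E}: scan cost=120, card=120
  {BD}: card=12000; try (D,hash)→6200, (B,merge)→7300, (D,merge)→7400, (B,hash)→7800, (D,nl_idx)→16000, (B,nl)→120300 …(+1); best=6200 via (D,hash)
  {AB}: card=40000; try (A,hash)→4000, (B,merge)→6000, (A,merge)→6200, (B,hash)→7600, (B,nl)→80200, (A,nl)→80400; best=4000 via (A,hash)
  {BC}: card=50000; try (C,hash)→4800, (B,merge)→6500, (C,merge)→6650, (B,hash)→7700, (B,nl)→100250, (C,nl)→100400; best=4800 via (C,hash)
  {BE}: card=9600; try (E,hash)→2480, (B,merge)→5080, (E,merge)→5360, (B,hash)→7440, (B,nl)→48120, (E,nl)→48400; best=2480 via (E,hash)
  {ABD}: card=1200000; try (A,hash)→21400, (D,hash)→49400, (A,merge)→188000, (D,merge)→687000, (D,nl_idx)→1564000, (A,nl)→2406200 …(+1); best=21400 via (A,hash)
  {BCD}: card=1500000; try (C,hash)→22200, (D,hash)→60200, (C,merge)→188450, (D,merge)→857800, (D,nl_idx)→1954800, (C,nl)→3006200 …(+1); best=22200 via (C,hash)
  {BDE}: card=288000; try (D,hash)→17480, (E,hash)→19880, (D,merge)→149480, (E,merge)→187160, (D,nl_idx)→376880, (E,nl)→1446200 …(+1); best=17480 via (D,hash)
  {ABC}: card=5000000; try (C,hash)→48000, (A,hash)→58000, (C,merge)→686250, (A,merge)→856600, (C,nl)→10004000, (A,nl)→10004800; best=48000 via (C,hash)
  {ABE}: card=960000; try (A,hash)→15280, (E,hash)→45680, (A,merge)→148280, (E,merge)→684960, (A,nl)→1922480, (E,nl)→4804000; best=15280 via (A,hash)
  {BCE}: card=1200000; try (C,hash)→16080, (E,hash)→56480, (C,merge)→148730, (E,merge)→855760, (C,nl)→2402480, (E,nl)→6004800; best=16080 via (C,hash)
  {ABCD}: card=150000000; try (C,hash)→1225400, (A,hash)→1525400, (D,hash)→5053400, (C,merge)→26423650, (A,merge)→33024000, (D,merge)→120051000 …(+4); best=1225400 via (C,hash)
  {ABDE}: card=28800000; try (A,hash)→308680, (D,hash)→980680, (E,hash)→1223080, (A,merge)→5779280, (D,merge)→20178280, (E,merge)→26422360 …(+4); best=308680 via (A,hash)
  {BCDE}: card=36000000; try (C,hash)→309480, (D,hash)→1221480, (E,hash)→1523880, (C,merge)→5779730, (D,merge)→26419080, (E,merge)→33023160 …(+4); best=309480 via (C,hash)
  {ABCE}: card=120000000; try (C,hash)→979280, (A,hash)→1219280, (E,hash)→5049680, (C,merge)→20177530, (A,merge)→26417880, (E,merge)→120048960 …(+3); best=979280 via (C,hash)
  {ABCDE}: card=3600000000; try (C,hash)→29112680, (A,hash)→36312680, (D,hash)→120984680, (E,hash)→151227080, (C,merge)→749110930, (A,merge)→972311280 …(+7); best=29112680 via (C,hash)

cost=29112680; order=B,E,D,A,C; methods=hash,hash,hash,hash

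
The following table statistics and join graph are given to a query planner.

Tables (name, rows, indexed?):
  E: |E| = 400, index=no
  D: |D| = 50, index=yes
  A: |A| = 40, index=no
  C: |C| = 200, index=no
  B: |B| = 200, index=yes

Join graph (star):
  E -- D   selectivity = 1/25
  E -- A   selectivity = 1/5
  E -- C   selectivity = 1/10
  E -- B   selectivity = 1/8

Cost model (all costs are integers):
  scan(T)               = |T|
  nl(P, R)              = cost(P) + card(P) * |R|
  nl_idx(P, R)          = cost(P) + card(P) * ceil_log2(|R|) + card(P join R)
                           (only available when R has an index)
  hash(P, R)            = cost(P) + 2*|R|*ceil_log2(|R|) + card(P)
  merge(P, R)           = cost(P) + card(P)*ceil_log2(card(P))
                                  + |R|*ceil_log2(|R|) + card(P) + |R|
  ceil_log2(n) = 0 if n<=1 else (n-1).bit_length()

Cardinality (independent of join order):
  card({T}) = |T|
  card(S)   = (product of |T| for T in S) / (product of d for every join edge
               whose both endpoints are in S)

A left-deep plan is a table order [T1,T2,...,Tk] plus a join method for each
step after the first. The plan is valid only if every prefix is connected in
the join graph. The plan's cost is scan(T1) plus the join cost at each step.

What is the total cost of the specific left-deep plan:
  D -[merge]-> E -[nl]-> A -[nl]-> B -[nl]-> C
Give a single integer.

33316400

step 1: scan D: cost=50, card=50
step 2: join E via merge
    card(P join E) = 50*400/(25) = 800
    cost = 50 + 50*6 + 400*9 + 50 + 400 = 4400
step 3: join A via nl
    card(P join A) = 800*40/(5) = 6400
    cost = 4400 + 800*40 = 36400
step 4: join B via nl
    card(P join B) = 6400*200/(8) = 160000
    cost = 36400 + 6400*200 = 1316400
step 5: join C via nl
    card(P join C) = 160000*200/(10) = 3200000
    cost = 1316400 + 160000*200 = 33316400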